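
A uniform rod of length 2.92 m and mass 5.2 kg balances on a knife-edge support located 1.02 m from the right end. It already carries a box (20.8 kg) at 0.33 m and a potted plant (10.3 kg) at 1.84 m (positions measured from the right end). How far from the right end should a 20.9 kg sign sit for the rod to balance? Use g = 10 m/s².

Sum moments about the knife-edge support (at 1.02 m from the right end) (the support reaction has zero arm there).
Beam weight: 5.2 × 10 = 52 N down at 1.46 m → arm 0.44 m, τ = 52 × 0.44 = 22.88 N·m counterclockwise.
Box: 20.8 × 10 = 208 N down at 0.33 m → arm 0.69 m, τ = 208 × 0.69 = 143.5 N·m clockwise.
Potted plant: 10.3 × 10 = 103 N down at 1.84 m → arm 0.82 m, τ = 103 × 0.82 = 84.46 N·m counterclockwise.
Net moment of existing loads = 36.16 N·m clockwise.
The sign weighs 20.9 × 10 = 209 N and must supply an equal counterclockwise moment, so its lever arm about the knife-edge support is 36.16 / 209 = 0.173 m.
That puts it at 1.02 + 0.173 = 1.19 m from the right end.

x ≈ 1.19 m from the right end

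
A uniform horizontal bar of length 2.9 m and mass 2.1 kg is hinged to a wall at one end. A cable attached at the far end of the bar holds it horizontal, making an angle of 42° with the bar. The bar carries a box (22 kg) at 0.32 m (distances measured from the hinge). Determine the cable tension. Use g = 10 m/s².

T ≈ 52 N

Take moments about the hinge.
Beam weight: 2.1 × 10 = 21 N down at 1.45 m → arm 1.45 m, τ = 21 × 1.45 = 30.45 N·m clockwise.
Box: 22 × 10 = 220 N down at 0.32 m → arm 0.32 m, τ = 220 × 0.32 = 70.4 N·m clockwise.
Total clockwise load moment = 100.9 N·m.
The cable tension T acts at 2.9 m; only its component perpendicular to the bar, T sinθ, produces torque. sin 42° = 0.6691.
Στ = 0 ⇒ T × 2.9 × 0.6691 = 100.9 ⇒ T = 100.9 / 1.94 = 52 N.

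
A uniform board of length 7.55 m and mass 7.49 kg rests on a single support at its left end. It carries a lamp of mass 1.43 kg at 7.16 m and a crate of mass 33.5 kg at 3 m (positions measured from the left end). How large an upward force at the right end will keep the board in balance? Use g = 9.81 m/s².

Taking torques about the left end:
Beam weight: 7.49 × 9.81 = 73.48 N down at 3.775 m → arm 3.775 m, τ = 73.48 × 3.775 = 277.4 N·m clockwise.
Lamp: 1.43 × 9.81 = 14.03 N down at 7.16 m → arm 7.16 m, τ = 14.03 × 7.16 = 100.5 N·m clockwise.
Crate: 33.5 × 9.81 = 328.6 N down at 3 m → arm 3 m, τ = 328.6 × 3 = 985.8 N·m clockwise.
Net moment of the loads = 1364 N·m clockwise.
The upward force F acts at the right end, arm 7.55 m, giving F × 7.55 counterclockwise.
For rotational equilibrium, F × 7.55 = 1364, so F = 1364 / 7.55 = 181 N.

F ≈ 181 N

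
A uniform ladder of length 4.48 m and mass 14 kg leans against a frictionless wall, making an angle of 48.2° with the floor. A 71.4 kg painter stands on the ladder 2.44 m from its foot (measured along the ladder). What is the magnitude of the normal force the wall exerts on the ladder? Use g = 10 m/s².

N_wall ≈ 410 N

Sum moments about the foot of the ladder (the floor normal and friction both act there and drop out).
Ladder weight 14×10 = 140 N acts at 2.24 m along the ladder; its horizontal arm is 2.24·cos48.2° = 1.493 m → τ = 209 N·m clockwise.
Painter: 71.4×10 = 714 N at 2.44 m → arm 1.626 m → τ = 1161 N·m clockwise.
Wall normal N acts horizontally at the top; its moment arm is the height L sinθ = 4.48·sin48.2° = 3.34 m, counterclockwise.
Balancing moments: N × 3.34 = 1370, giving N = 410 N.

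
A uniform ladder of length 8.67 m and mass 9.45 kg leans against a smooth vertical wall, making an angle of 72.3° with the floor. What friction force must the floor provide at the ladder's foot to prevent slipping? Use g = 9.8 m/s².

Sum moments about the foot of the ladder (the floor normal and friction both act there and drop out).
Ladder weight 9.45×9.8 = 92.61 N acts at 4.335 m along the ladder; its horizontal arm is 4.335·cos72.3° = 1.318 m → τ = 122.1 N·m clockwise.
Wall normal N acts horizontally at the top; its moment arm is the height L sinθ = 8.67·sin72.3° = 8.26 m, counterclockwise.
For rotational equilibrium, N × 8.26 = 122.1, so N = 14.8 N.
ΣFx = 0: friction at the foot balances the wall's push, so f = N_wall = 14.8 N.

f ≈ 14.8 N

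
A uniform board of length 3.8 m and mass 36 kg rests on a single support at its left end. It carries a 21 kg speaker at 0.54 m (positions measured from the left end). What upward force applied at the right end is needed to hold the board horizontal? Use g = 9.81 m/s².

F ≈ 206 N

About the left end:
Beam weight: 36 × 9.81 = 353.2 N down at 1.9 m → arm 1.9 m, τ = 353.2 × 1.9 = 671.1 N·m clockwise.
Speaker: 21 × 9.81 = 206 N down at 0.54 m → arm 0.54 m, τ = 206 × 0.54 = 111.2 N·m clockwise.
Net moment of the loads = 782.3 N·m clockwise.
The upward force F acts at the right end, arm 3.8 m, giving F × 3.8 counterclockwise.
Balancing moments: F × 3.8 = 782.3, giving F = 782.3 / 3.8 = 206 N.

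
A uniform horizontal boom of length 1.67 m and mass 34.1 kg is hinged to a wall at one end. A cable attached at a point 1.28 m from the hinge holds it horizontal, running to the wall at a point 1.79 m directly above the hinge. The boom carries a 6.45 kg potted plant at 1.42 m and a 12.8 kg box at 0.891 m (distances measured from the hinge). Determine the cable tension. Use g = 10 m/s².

T ≈ 471 N

Choose the hinge as the axis so the unknown hinge reaction has zero arm there.
Beam weight: 34.1 × 10 = 341 N down at 0.835 m → arm 0.835 m, τ = 341 × 0.835 = 284.7 N·m clockwise.
Potted plant: 6.45 × 10 = 64.5 N down at 1.42 m → arm 1.42 m, τ = 64.5 × 1.42 = 91.59 N·m clockwise.
Box: 12.8 × 10 = 128 N down at 0.891 m → arm 0.891 m, τ = 128 × 0.891 = 114 N·m clockwise.
Total clockwise load moment = 490.3 N·m.
The cable tension T acts at 1.28 m; only its component perpendicular to the boom, T sinθ, produces torque. sinθ = h/√(h²+d²) = 1.79/√(1.79²+1.28²) = 0.8134.
Setting net torque to zero: T × 1.28 × 0.8134 = 490.3 → T = 490.3 / 1.041 = 471 N.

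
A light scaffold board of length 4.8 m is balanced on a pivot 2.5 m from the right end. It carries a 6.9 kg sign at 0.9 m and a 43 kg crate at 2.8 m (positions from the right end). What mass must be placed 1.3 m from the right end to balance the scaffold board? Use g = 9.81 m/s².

About the pivot (at 2.5 m from the right end):
Sign: 6.9 × 9.81 = 67.69 N down at 0.9 m → arm 1.6 m, τ = 67.69 × 1.6 = 108.3 N·m clockwise.
Crate: 43 × 9.81 = 421.8 N down at 2.8 m → arm 0.3 m, τ = 421.8 × 0.3 = 126.5 N·m counterclockwise.
Net moment of known loads = 18.2 N·m counterclockwise.
An unknown mass m at 1.3 m has arm 1.2 m; its moment is m·g·1.2 clockwise.
Balancing moments: m × 9.81 × 1.2 = 18.2, giving m = 18.2 / (9.81 × 1.2) = 1.55 kg.

m ≈ 1.55 kg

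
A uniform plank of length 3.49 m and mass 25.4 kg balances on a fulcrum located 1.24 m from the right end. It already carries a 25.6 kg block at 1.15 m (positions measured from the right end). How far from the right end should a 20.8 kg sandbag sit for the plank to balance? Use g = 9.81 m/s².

x ≈ 0.734 m from the right end

Take moments about the fulcrum (at 1.24 m from the right end).
Beam weight: 25.4 × 9.81 = 249.2 N down at 1.745 m → arm 0.505 m, τ = 249.2 × 0.505 = 125.8 N·m counterclockwise.
Block: 25.6 × 9.81 = 251.1 N down at 1.15 m → arm 0.09 m, τ = 251.1 × 0.09 = 22.6 N·m clockwise.
Net moment of existing loads = 103.2 N·m counterclockwise.
The sandbag weighs 20.8 × 9.81 = 204 N and must supply an equal clockwise moment, so its lever arm about the fulcrum is 103.2 / 204 = 0.506 m.
That puts it at 1.24 − 0.506 = 0.734 m from the right end.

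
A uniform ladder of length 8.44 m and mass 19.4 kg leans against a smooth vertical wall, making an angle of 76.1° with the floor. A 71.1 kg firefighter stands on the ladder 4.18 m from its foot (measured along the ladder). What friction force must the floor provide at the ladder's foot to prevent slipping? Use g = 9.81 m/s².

f ≈ 109 N

Sum moments about the foot of the ladder (the floor normal and friction both act there and drop out).
Ladder weight 19.4×9.81 = 190.3 N acts at 4.22 m along the ladder; its horizontal arm is 4.22·cos76.1° = 1.014 m → τ = 193 N·m clockwise.
Firefighter: 71.1×9.81 = 697.5 N at 4.18 m → arm 1.004 m → τ = 700.3 N·m clockwise.
Wall normal N acts horizontally at the top; its moment arm is the height L sinθ = 8.44·sin76.1° = 8.193 m, counterclockwise.
For rotational equilibrium, N × 8.193 = 893.3, so N = 109 N.
ΣFx = 0: friction at the foot balances the wall's push, so f = N_wall = 109 N.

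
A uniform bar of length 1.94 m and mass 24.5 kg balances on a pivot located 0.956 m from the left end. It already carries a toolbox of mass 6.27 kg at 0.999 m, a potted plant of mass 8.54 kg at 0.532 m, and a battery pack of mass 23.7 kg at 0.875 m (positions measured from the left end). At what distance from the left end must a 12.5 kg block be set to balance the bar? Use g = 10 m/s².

x ≈ 1.35 m from the left end

About the pivot (at 0.956 m from the left end):
Beam weight: 24.5 × 10 = 245 N down at 0.97 m → arm 0.014 m, τ = 245 × 0.014 = 3.43 N·m clockwise.
Toolbox: 6.27 × 10 = 62.7 N down at 0.999 m → arm 0.043 m, τ = 62.7 × 0.043 = 2.696 N·m clockwise.
Potted plant: 8.54 × 10 = 85.4 N down at 0.532 m → arm 0.424 m, τ = 85.4 × 0.424 = 36.21 N·m counterclockwise.
Battery pack: 23.7 × 10 = 237 N down at 0.875 m → arm 0.081 m, τ = 237 × 0.081 = 19.2 N·m counterclockwise.
Net moment of existing loads = 49.28 N·m counterclockwise.
The block weighs 12.5 × 10 = 125 N and must supply an equal clockwise moment, so its lever arm about the pivot is 49.28 / 125 = 0.394 m.
That puts it at 0.956 + 0.394 = 1.35 m from the left end.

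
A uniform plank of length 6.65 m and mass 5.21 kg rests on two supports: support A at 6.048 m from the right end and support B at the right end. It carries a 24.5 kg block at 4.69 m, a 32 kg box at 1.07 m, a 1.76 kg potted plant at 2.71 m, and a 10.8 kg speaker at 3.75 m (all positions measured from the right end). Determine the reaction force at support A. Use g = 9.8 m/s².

Choose support B as the axis so its reaction then has zero moment arm.
Beam weight: 5.21 × 9.8 = 51.06 N down at 3.325 m → arm 3.325 m, τ = 51.06 × 3.325 = 169.8 N·m counterclockwise.
Block: 24.5 × 9.8 = 240.1 N down at 4.69 m → arm 4.69 m, τ = 240.1 × 4.69 = 1126 N·m counterclockwise.
Box: 32 × 9.8 = 313.6 N down at 1.07 m → arm 1.07 m, τ = 313.6 × 1.07 = 335.6 N·m counterclockwise.
Potted plant: 1.76 × 9.8 = 17.25 N down at 2.71 m → arm 2.71 m, τ = 17.25 × 2.71 = 46.75 N·m counterclockwise.
Speaker: 10.8 × 9.8 = 105.8 N down at 3.75 m → arm 3.75 m, τ = 105.8 × 3.75 = 396.8 N·m counterclockwise.
Net load moment about support B = 2075 N·m counterclockwise.
Reaction R at support A is upward at 6.048 m, arm 6.048 m → moment R × 6.048 clockwise.
Setting net torque to zero: R × 6.048 = 2075 → R = 343 N.

R_A ≈ 343 N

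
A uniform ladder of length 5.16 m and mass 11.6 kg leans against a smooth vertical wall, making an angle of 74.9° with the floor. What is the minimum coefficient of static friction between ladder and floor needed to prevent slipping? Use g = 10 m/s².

Sum moments about the foot of the ladder (the floor normal and friction both act there and drop out).
Ladder weight 11.6×10 = 116 N acts at 2.58 m along the ladder; its horizontal arm is 2.58·cos74.9° = 0.6721 m → τ = 77.96 N·m clockwise.
Wall normal N acts horizontally at the top; its moment arm is the height L sinθ = 5.16·sin74.9° = 4.982 m, counterclockwise.
Balancing moments: N × 4.982 = 77.96, giving N = 15.65 N.
ΣFx = 0 ⇒ f = N_wall = 15.65 N. ΣFy = 0 ⇒ N_floor = 116 N.
μ_min = f / N_floor = 15.65 / 116 = 0.135.

μ_min ≈ 0.135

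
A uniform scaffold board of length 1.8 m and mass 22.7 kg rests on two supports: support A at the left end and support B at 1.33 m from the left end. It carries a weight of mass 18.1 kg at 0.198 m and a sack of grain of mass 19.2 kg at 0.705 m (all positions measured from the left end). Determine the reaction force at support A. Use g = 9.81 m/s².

R_A ≈ 312 N

Taking torques about support B:
Beam weight: 22.7 × 9.81 = 222.7 N down at 0.9 m → arm 0.43 m, τ = 222.7 × 0.43 = 95.76 N·m counterclockwise.
Weight: 18.1 × 9.81 = 177.6 N down at 0.198 m → arm 1.132 m, τ = 177.6 × 1.132 = 201 N·m counterclockwise.
Sack of grain: 19.2 × 9.81 = 188.4 N down at 0.705 m → arm 0.625 m, τ = 188.4 × 0.625 = 117.8 N·m counterclockwise.
Net load moment about support B = 414.6 N·m counterclockwise.
Reaction R at support A is upward at 0 m, arm 1.33 m → moment R × 1.33 clockwise.
For rotational equilibrium, R × 1.33 = 414.6, so R = 312 N.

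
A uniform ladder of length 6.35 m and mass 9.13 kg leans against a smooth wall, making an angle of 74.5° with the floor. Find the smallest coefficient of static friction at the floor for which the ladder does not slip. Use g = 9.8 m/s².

μ_min ≈ 0.139

Sum moments about the foot of the ladder (the floor normal and friction both act there and drop out).
Ladder weight 9.13×9.8 = 89.47 N acts at 3.175 m along the ladder; its horizontal arm is 3.175·cos74.5° = 0.8485 m → τ = 75.92 N·m clockwise.
Wall normal N acts horizontally at the top; its moment arm is the height L sinθ = 6.35·sin74.5° = 6.119 m, counterclockwise.
Setting net torque to zero: N × 6.119 = 75.92 → N = 12.41 N.
ΣFx = 0 ⇒ f = N_wall = 12.41 N. ΣFy = 0 ⇒ N_floor = 89.47 N.
μ_min = f / N_floor = 12.41 / 89.47 = 0.139.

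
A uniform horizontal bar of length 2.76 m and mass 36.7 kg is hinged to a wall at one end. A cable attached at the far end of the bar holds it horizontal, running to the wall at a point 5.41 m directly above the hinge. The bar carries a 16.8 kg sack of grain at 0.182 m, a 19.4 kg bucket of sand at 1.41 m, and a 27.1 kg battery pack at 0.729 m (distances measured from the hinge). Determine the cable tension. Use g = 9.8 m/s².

Take moments about the hinge.
Beam weight: 36.7 × 9.8 = 359.7 N down at 1.38 m → arm 1.38 m, τ = 359.7 × 1.38 = 496.4 N·m clockwise.
Sack of grain: 16.8 × 9.8 = 164.6 N down at 0.182 m → arm 0.182 m, τ = 164.6 × 0.182 = 29.96 N·m clockwise.
Bucket of sand: 19.4 × 9.8 = 190.1 N down at 1.41 m → arm 1.41 m, τ = 190.1 × 1.41 = 268 N·m clockwise.
Battery pack: 27.1 × 9.8 = 265.6 N down at 0.729 m → arm 0.729 m, τ = 265.6 × 0.729 = 193.6 N·m clockwise.
Total clockwise load moment = 988 N·m.
The cable tension T acts at 2.76 m; only its component perpendicular to the bar, T sinθ, produces torque. sinθ = h/√(h²+d²) = 5.41/√(5.41²+2.76²) = 0.8908.
Balancing moments: T × 2.76 × 0.8908 = 988, giving T = 988 / 2.459 = 402 N.

T ≈ 402 N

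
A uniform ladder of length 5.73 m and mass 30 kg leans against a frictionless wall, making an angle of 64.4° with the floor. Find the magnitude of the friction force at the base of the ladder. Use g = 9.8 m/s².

f ≈ 70.4 N

Taking torques about the foot of the ladder:
Ladder weight 30×9.8 = 294 N acts at 2.865 m along the ladder; its horizontal arm is 2.865·cos64.4° = 1.238 m → τ = 364 N·m clockwise.
Wall normal N acts horizontally at the top; its moment arm is the height L sinθ = 5.73·sin64.4° = 5.168 m, counterclockwise.
Στ = 0 ⇒ N × 5.168 = 364 ⇒ N = 70.4 N.
ΣFx = 0: friction at the foot balances the wall's push, so f = N_wall = 70.4 N.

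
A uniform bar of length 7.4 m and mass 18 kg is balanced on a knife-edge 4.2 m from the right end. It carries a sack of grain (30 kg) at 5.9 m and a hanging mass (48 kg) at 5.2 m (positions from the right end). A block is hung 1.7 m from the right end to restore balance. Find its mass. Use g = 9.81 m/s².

m ≈ 36 kg

Choose the knife-edge (at 4.2 m from the right end) as the axis so the support reaction has zero arm there.
Beam weight: 18 × 9.81 = 176.6 N down at 3.7 m → arm 0.5 m, τ = 176.6 × 0.5 = 88.3 N·m clockwise.
Sack of grain: 30 × 9.81 = 294.3 N down at 5.9 m → arm 1.7 m, τ = 294.3 × 1.7 = 500.3 N·m counterclockwise.
Hanging mass: 48 × 9.81 = 470.9 N down at 5.2 m → arm 1 m, τ = 470.9 × 1 = 470.9 N·m counterclockwise.
Net moment of known loads = 882.9 N·m counterclockwise.
An unknown mass m at 1.7 m has arm 2.5 m; its moment is m·g·2.5 clockwise.
For rotational equilibrium, m × 9.81 × 2.5 = 882.9, so m = 882.9 / (9.81 × 2.5) = 36 kg.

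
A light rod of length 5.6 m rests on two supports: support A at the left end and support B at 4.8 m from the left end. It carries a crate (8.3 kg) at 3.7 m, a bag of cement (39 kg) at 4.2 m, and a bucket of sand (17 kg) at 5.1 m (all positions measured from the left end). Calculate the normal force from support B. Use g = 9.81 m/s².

R_B ≈ 575 N

Taking torques about support A:
Crate: 8.3 × 9.81 = 81.42 N down at 3.7 m → arm 3.7 m, τ = 81.42 × 3.7 = 301.3 N·m clockwise.
Bag of cement: 39 × 9.81 = 382.6 N down at 4.2 m → arm 4.2 m, τ = 382.6 × 4.2 = 1607 N·m clockwise.
Bucket of sand: 17 × 9.81 = 166.8 N down at 5.1 m → arm 5.1 m, τ = 166.8 × 5.1 = 850.7 N·m clockwise.
Net load moment about support A = 2759 N·m clockwise.
Reaction R at support B is upward at 4.8 m, arm 4.8 m → moment R × 4.8 counterclockwise.
Setting net torque to zero: R × 4.8 = 2759 → R = 575 N.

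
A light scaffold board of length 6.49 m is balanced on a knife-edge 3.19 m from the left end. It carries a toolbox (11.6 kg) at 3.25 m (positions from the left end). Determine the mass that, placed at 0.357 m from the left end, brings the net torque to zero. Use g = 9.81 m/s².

m ≈ 0.246 kg

Taking torques about the knife-edge (at 3.19 m from the left end):
Toolbox: 11.6 × 9.81 = 113.8 N down at 3.25 m → arm 0.06 m, τ = 113.8 × 0.06 = 6.828 N·m clockwise.
Net moment of known loads = 6.828 N·m clockwise.
An unknown mass m at 0.357 m has arm 2.833 m; its moment is m·g·2.833 counterclockwise.
For rotational equilibrium, m × 9.81 × 2.833 = 6.828, so m = 6.828 / (9.81 × 2.833) = 0.246 kg.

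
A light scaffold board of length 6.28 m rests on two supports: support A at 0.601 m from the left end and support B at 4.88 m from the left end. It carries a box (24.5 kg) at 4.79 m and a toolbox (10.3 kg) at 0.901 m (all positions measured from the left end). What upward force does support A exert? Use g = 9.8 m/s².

About support B:
Box: 24.5 × 9.8 = 240.1 N down at 4.79 m → arm 0.09 m, τ = 240.1 × 0.09 = 21.61 N·m counterclockwise.
Toolbox: 10.3 × 9.8 = 100.9 N down at 0.901 m → arm 3.979 m, τ = 100.9 × 3.979 = 401.5 N·m counterclockwise.
Net load moment about support B = 423.1 N·m counterclockwise.
Reaction R at support A is upward at 0.601 m, arm 4.279 m → moment R × 4.279 clockwise.
Balancing moments: R × 4.279 = 423.1, giving R = 98.9 N.

R_A ≈ 98.9 N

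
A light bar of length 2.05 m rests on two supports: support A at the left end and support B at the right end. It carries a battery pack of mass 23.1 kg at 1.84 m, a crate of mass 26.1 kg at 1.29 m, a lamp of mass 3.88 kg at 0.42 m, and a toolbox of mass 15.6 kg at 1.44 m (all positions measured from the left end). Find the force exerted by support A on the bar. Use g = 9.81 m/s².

R_A ≈ 194 N

Sum moments about support B (its reaction then has zero moment arm).
Battery pack: 23.1 × 9.81 = 226.6 N down at 1.84 m → arm 0.21 m, τ = 226.6 × 0.21 = 47.59 N·m counterclockwise.
Crate: 26.1 × 9.81 = 256 N down at 1.29 m → arm 0.76 m, τ = 256 × 0.76 = 194.6 N·m counterclockwise.
Lamp: 3.88 × 9.81 = 38.06 N down at 0.42 m → arm 1.63 m, τ = 38.06 × 1.63 = 62.04 N·m counterclockwise.
Toolbox: 15.6 × 9.81 = 153 N down at 1.44 m → arm 0.61 m, τ = 153 × 0.61 = 93.33 N·m counterclockwise.
Net load moment about support B = 397.6 N·m counterclockwise.
Reaction R at support A is upward at 0 m, arm 2.05 m → moment R × 2.05 clockwise.
Balancing moments: R × 2.05 = 397.6, giving R = 194 N.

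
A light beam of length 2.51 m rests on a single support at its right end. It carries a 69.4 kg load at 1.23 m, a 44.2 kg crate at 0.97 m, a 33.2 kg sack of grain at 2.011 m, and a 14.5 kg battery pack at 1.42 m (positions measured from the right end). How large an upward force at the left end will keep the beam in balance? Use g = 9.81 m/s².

Sum moments about the right end (the unknown pivot reaction has zero arm there).
Load: 69.4 × 9.81 = 680.8 N down at 1.23 m → arm 1.23 m, τ = 680.8 × 1.23 = 837.4 N·m counterclockwise.
Crate: 44.2 × 9.81 = 433.6 N down at 0.97 m → arm 0.97 m, τ = 433.6 × 0.97 = 420.6 N·m counterclockwise.
Sack of grain: 33.2 × 9.81 = 325.7 N down at 2.011 m → arm 2.011 m, τ = 325.7 × 2.011 = 655 N·m counterclockwise.
Battery pack: 14.5 × 9.81 = 142.2 N down at 1.42 m → arm 1.42 m, τ = 142.2 × 1.42 = 201.9 N·m counterclockwise.
Net moment of the loads = 2115 N·m counterclockwise.
The upward force F acts at the left end, arm 2.51 m, giving F × 2.51 clockwise.
Setting net torque to zero: F × 2.51 = 2115 → F = 2115 / 2.51 = 843 N.

F ≈ 843 N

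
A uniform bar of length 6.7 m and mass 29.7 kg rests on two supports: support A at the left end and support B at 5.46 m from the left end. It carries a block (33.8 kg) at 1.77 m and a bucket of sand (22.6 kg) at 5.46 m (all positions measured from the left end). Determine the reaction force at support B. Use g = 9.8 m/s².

Taking torques about support A:
Beam weight: 29.7 × 9.8 = 291.1 N down at 3.35 m → arm 3.35 m, τ = 291.1 × 3.35 = 975.2 N·m clockwise.
Block: 33.8 × 9.8 = 331.2 N down at 1.77 m → arm 1.77 m, τ = 331.2 × 1.77 = 586.2 N·m clockwise.
Bucket of sand: 22.6 × 9.8 = 221.5 N down at 5.46 m → arm 5.46 m, τ = 221.5 × 5.46 = 1209 N·m clockwise.
Net load moment about support A = 2770 N·m clockwise.
Reaction R at support B is upward at 5.46 m, arm 5.46 m → moment R × 5.46 counterclockwise.
Setting net torque to zero: R × 5.46 = 2770 → R = 507 N.

R_B ≈ 507 N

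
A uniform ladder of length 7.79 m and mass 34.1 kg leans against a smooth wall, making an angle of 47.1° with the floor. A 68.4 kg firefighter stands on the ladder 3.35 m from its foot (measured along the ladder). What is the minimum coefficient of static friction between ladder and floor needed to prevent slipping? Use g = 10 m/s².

μ_min ≈ 0.421

About the foot of the ladder:
Ladder weight 34.1×10 = 341 N acts at 3.895 m along the ladder; its horizontal arm is 3.895·cos47.1° = 2.651 m → τ = 904 N·m clockwise.
Firefighter: 68.4×10 = 684 N at 3.35 m → arm 2.28 m → τ = 1560 N·m clockwise.
Wall normal N acts horizontally at the top; its moment arm is the height L sinθ = 7.79·sin47.1° = 5.707 m, counterclockwise.
Balancing moments: N × 5.707 = 2464, giving N = 431.8 N.
ΣFx = 0 ⇒ f = N_wall = 431.8 N. ΣFy = 0 ⇒ N_floor = 1025 N.
μ_min = f / N_floor = 431.8 / 1025 = 0.421.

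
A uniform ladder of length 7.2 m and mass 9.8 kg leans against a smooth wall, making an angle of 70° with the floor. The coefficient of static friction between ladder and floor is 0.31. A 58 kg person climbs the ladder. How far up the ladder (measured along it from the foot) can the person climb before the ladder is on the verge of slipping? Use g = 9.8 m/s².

d ≈ 6.56 m

Taking torques about the foot of the ladder:
Ladder weight 9.8×9.8 = 96.04 N acts at 3.6 m along the ladder; its horizontal arm is 3.6·cos70° = 1.231 m → τ = 118.2 N·m clockwise.
Person weight 58×9.8 = 568.4 N at distance d → arm d·cos70° → τ = 568.4·d·0.342 clockwise.
Wall normal N at the top has arm L sinθ = 6.766 m counterclockwise, so Στ = 0 gives N·6.766 = 118.2 + 194.4·d.
ΣFy = 0 ⇒ N_floor = 664.4 N, so the maximum friction is μ_s·N_floor = 0.31×664.4 = 206 N. ΣFx = 0 ⇒ N_wall = f, so at the slipping point N = 206 N.
Substituting: 206×6.766 = 118.2 + 194.4·d ⇒ d = (1394 − 118.2) / 194.4 = 6.56 m.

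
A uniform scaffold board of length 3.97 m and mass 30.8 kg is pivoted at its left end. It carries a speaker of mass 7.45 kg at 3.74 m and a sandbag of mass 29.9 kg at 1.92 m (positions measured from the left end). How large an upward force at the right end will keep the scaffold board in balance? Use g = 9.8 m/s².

Taking torques about the left end:
Beam weight: 30.8 × 9.8 = 301.8 N down at 1.985 m → arm 1.985 m, τ = 301.8 × 1.985 = 599.1 N·m clockwise.
Speaker: 7.45 × 9.8 = 73.01 N down at 3.74 m → arm 3.74 m, τ = 73.01 × 3.74 = 273.1 N·m clockwise.
Sandbag: 29.9 × 9.8 = 293 N down at 1.92 m → arm 1.92 m, τ = 293 × 1.92 = 562.6 N·m clockwise.
Net moment of the loads = 1435 N·m clockwise.
The upward force F acts at the right end, arm 3.97 m, giving F × 3.97 counterclockwise.
Setting net torque to zero: F × 3.97 = 1435 → F = 1435 / 3.97 = 361 N.

F ≈ 361 N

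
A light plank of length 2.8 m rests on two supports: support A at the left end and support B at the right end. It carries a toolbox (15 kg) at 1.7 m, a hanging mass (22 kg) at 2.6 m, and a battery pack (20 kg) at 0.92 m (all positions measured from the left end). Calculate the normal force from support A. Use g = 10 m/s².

Taking torques about support B:
Toolbox: 15 × 10 = 150 N down at 1.7 m → arm 1.1 m, τ = 150 × 1.1 = 165 N·m counterclockwise.
Hanging mass: 22 × 10 = 220 N down at 2.6 m → arm 0.2 m, τ = 220 × 0.2 = 44 N·m counterclockwise.
Battery pack: 20 × 10 = 200 N down at 0.92 m → arm 1.88 m, τ = 200 × 1.88 = 376 N·m counterclockwise.
Net load moment about support B = 585 N·m counterclockwise.
Reaction R at support A is upward at 0 m, arm 2.8 m → moment R × 2.8 clockwise.
Στ = 0 ⇒ R × 2.8 = 585 ⇒ R = 209 N.

R_A ≈ 209 N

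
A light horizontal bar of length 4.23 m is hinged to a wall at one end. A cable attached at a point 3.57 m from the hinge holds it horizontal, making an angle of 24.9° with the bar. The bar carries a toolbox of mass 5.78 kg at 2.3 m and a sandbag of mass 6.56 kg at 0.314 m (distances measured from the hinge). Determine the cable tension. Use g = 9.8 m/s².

T ≈ 100 N

Taking torques about the hinge:
Toolbox: 5.78 × 9.8 = 56.64 N down at 2.3 m → arm 2.3 m, τ = 56.64 × 2.3 = 130.3 N·m clockwise.
Sandbag: 6.56 × 9.8 = 64.29 N down at 0.314 m → arm 0.314 m, τ = 64.29 × 0.314 = 20.19 N·m clockwise.
Total clockwise load moment = 150.5 N·m.
The cable tension T acts at 3.57 m; only its component perpendicular to the bar, T sinθ, produces torque. sin 24.9° = 0.421.
For rotational equilibrium, T × 3.57 × 0.421 = 150.5, so T = 150.5 / 1.503 = 100 N.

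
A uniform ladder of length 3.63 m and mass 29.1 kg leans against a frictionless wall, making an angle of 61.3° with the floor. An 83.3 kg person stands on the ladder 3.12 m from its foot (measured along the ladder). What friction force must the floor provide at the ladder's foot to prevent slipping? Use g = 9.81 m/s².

f ≈ 463 N

Taking torques about the foot of the ladder:
Ladder weight 29.1×9.81 = 285.5 N acts at 1.815 m along the ladder; its horizontal arm is 1.815·cos61.3° = 0.8716 m → τ = 248.8 N·m clockwise.
Person: 83.3×9.81 = 817.2 N at 3.12 m → arm 1.498 m → τ = 1224 N·m clockwise.
Wall normal N acts horizontally at the top; its moment arm is the height L sinθ = 3.63·sin61.3° = 3.184 m, counterclockwise.
Στ = 0 ⇒ N × 3.184 = 1473 ⇒ N = 463 N.
ΣFx = 0: friction at the foot balances the wall's push, so f = N_wall = 463 N.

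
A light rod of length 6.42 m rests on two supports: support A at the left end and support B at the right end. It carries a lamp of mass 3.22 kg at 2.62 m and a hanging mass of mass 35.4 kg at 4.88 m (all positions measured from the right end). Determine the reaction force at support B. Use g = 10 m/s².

Take moments about support A.
Lamp: 3.22 × 10 = 32.2 N down at 2.62 m → arm 3.8 m, τ = 32.2 × 3.8 = 122.4 N·m clockwise.
Hanging mass: 35.4 × 10 = 354 N down at 4.88 m → arm 1.54 m, τ = 354 × 1.54 = 545.2 N·m clockwise.
Net load moment about support A = 667.6 N·m clockwise.
Reaction R at support B is upward at 0 m, arm 6.42 m → moment R × 6.42 counterclockwise.
Στ = 0 ⇒ R × 6.42 = 667.6 ⇒ R = 104 N.

R_B ≈ 104 N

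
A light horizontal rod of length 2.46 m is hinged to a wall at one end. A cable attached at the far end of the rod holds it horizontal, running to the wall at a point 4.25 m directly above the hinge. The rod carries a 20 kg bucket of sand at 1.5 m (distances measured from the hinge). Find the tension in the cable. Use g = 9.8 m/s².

T ≈ 138 N

Sum moments about the hinge (the unknown hinge reaction has zero arm there).
Bucket of sand: 20 × 9.8 = 196 N down at 1.5 m → arm 1.5 m, τ = 196 × 1.5 = 294 N·m clockwise.
Total clockwise load moment = 294 N·m.
The cable tension T acts at 2.46 m; only its component perpendicular to the rod, T sinθ, produces torque. sinθ = h/√(h²+d²) = 4.25/√(4.25²+2.46²) = 0.8655.
For rotational equilibrium, T × 2.46 × 0.8655 = 294, so T = 294 / 2.129 = 138 N.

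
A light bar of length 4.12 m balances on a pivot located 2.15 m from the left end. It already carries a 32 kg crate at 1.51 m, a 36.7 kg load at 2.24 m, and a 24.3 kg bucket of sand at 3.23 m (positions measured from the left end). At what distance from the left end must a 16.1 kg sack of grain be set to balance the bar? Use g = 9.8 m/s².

About the pivot (at 2.15 m from the left end):
Crate: 32 × 9.8 = 313.6 N down at 1.51 m → arm 0.64 m, τ = 313.6 × 0.64 = 200.7 N·m counterclockwise.
Load: 36.7 × 9.8 = 359.7 N down at 2.24 m → arm 0.09 m, τ = 359.7 × 0.09 = 32.37 N·m clockwise.
Bucket of sand: 24.3 × 9.8 = 238.1 N down at 3.23 m → arm 1.08 m, τ = 238.1 × 1.08 = 257.1 N·m clockwise.
Net moment of existing loads = 88.77 N·m clockwise.
The sack of grain weighs 16.1 × 9.8 = 157.8 N and must supply an equal counterclockwise moment, so its lever arm about the pivot is 88.77 / 157.8 = 0.563 m.
That puts it at 2.15 − 0.563 = 1.59 m from the left end.

x ≈ 1.59 m from the left end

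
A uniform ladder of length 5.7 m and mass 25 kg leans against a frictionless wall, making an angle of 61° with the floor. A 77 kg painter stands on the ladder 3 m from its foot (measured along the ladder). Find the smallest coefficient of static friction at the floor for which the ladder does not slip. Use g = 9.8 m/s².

Choose the foot of the ladder as the axis so the floor normal and friction both act there and drop out.
Ladder weight 25×9.8 = 245 N acts at 2.85 m along the ladder; its horizontal arm is 2.85·cos61° = 1.382 m → τ = 338.6 N·m clockwise.
Painter: 77×9.8 = 754.6 N at 3 m → arm 1.454 m → τ = 1097 N·m clockwise.
Wall normal N acts horizontally at the top; its moment arm is the height L sinθ = 5.7·sin61° = 4.985 m, counterclockwise.
Στ = 0 ⇒ N × 4.985 = 1436 ⇒ N = 288.1 N.
ΣFx = 0 ⇒ f = N_wall = 288.1 N. ΣFy = 0 ⇒ N_floor = 999.6 N.
μ_min = f / N_floor = 288.1 / 999.6 = 0.288.

μ_min ≈ 0.288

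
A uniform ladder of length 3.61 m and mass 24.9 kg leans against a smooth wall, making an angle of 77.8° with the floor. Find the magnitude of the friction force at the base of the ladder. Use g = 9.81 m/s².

f ≈ 26.4 N

About the foot of the ladder:
Ladder weight 24.9×9.81 = 244.3 N acts at 1.805 m along the ladder; its horizontal arm is 1.805·cos77.8° = 0.3814 m → τ = 93.18 N·m clockwise.
Wall normal N acts horizontally at the top; its moment arm is the height L sinθ = 3.61·sin77.8° = 3.528 m, counterclockwise.
Setting net torque to zero: N × 3.528 = 93.18 → N = 26.4 N.
ΣFx = 0: friction at the foot balances the wall's push, so f = N_wall = 26.4 N.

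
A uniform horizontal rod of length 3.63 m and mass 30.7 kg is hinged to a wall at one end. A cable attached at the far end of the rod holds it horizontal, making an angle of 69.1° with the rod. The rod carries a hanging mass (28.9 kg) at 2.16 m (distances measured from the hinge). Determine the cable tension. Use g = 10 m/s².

Choose the hinge as the axis so the unknown hinge reaction has zero arm there.
Beam weight: 30.7 × 10 = 307 N down at 1.815 m → arm 1.815 m, τ = 307 × 1.815 = 557.2 N·m clockwise.
Hanging mass: 28.9 × 10 = 289 N down at 2.16 m → arm 2.16 m, τ = 289 × 2.16 = 624.2 N·m clockwise.
Total clockwise load moment = 1181 N·m.
The cable tension T acts at 3.63 m; only its component perpendicular to the rod, T sinθ, produces torque. sin 69.1° = 0.9342.
For rotational equilibrium, T × 3.63 × 0.9342 = 1181, so T = 1181 / 3.391 = 348 N.

T ≈ 348 N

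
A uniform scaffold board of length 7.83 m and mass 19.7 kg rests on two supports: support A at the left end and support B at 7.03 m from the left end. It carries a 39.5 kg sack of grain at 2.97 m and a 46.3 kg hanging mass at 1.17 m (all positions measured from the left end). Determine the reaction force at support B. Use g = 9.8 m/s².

R_B ≈ 347 N

About support A:
Beam weight: 19.7 × 9.8 = 193.1 N down at 3.915 m → arm 3.915 m, τ = 193.1 × 3.915 = 756 N·m clockwise.
Sack of grain: 39.5 × 9.8 = 387.1 N down at 2.97 m → arm 2.97 m, τ = 387.1 × 2.97 = 1150 N·m clockwise.
Hanging mass: 46.3 × 9.8 = 453.7 N down at 1.17 m → arm 1.17 m, τ = 453.7 × 1.17 = 530.8 N·m clockwise.
Net load moment about support A = 2437 N·m clockwise.
Reaction R at support B is upward at 7.03 m, arm 7.03 m → moment R × 7.03 counterclockwise.
Balancing moments: R × 7.03 = 2437, giving R = 347 N.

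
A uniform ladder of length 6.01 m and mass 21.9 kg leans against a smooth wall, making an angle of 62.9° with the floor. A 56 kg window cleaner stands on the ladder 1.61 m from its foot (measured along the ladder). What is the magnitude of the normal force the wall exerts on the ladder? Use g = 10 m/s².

Take moments about the foot of the ladder.
Ladder weight 21.9×10 = 219 N acts at 3.005 m along the ladder; its horizontal arm is 3.005·cos62.9° = 1.369 m → τ = 299.8 N·m clockwise.
Window cleaner: 56×10 = 560 N at 1.61 m → arm 0.7334 m → τ = 410.7 N·m clockwise.
Wall normal N acts horizontally at the top; its moment arm is the height L sinθ = 6.01·sin62.9° = 5.35 m, counterclockwise.
Στ = 0 ⇒ N × 5.35 = 710.5 ⇒ N = 133 N.

N_wall ≈ 133 N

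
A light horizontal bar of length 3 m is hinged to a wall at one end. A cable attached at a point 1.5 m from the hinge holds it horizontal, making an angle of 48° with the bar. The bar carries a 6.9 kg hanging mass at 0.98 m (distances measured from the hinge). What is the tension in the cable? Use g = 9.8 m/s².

T ≈ 59.4 N

Taking torques about the hinge:
Hanging mass: 6.9 × 9.8 = 67.62 N down at 0.98 m → arm 0.98 m, τ = 67.62 × 0.98 = 66.27 N·m clockwise.
Total clockwise load moment = 66.27 N·m.
The cable tension T acts at 1.5 m; only its component perpendicular to the bar, T sinθ, produces torque. sin 48° = 0.7431.
Balancing moments: T × 1.5 × 0.7431 = 66.27, giving T = 66.27 / 1.115 = 59.4 N.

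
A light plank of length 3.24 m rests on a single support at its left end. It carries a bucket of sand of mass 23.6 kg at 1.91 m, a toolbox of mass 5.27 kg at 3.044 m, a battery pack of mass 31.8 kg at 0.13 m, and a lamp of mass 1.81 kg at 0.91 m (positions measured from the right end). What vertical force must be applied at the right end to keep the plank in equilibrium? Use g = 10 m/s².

F ≈ 418 N

Taking torques about the left end:
Bucket of sand: 23.6 × 10 = 236 N down at 1.91 m → arm 1.33 m, τ = 236 × 1.33 = 313.9 N·m clockwise.
Toolbox: 5.27 × 10 = 52.7 N down at 3.044 m → arm 0.196 m, τ = 52.7 × 0.196 = 10.33 N·m clockwise.
Battery pack: 31.8 × 10 = 318 N down at 0.13 m → arm 3.11 m, τ = 318 × 3.11 = 989 N·m clockwise.
Lamp: 1.81 × 10 = 18.1 N down at 0.91 m → arm 2.33 m, τ = 18.1 × 2.33 = 42.17 N·m clockwise.
Net moment of the loads = 1355 N·m clockwise.
The upward force F acts at the right end, arm 3.24 m, giving F × 3.24 counterclockwise.
For rotational equilibrium, F × 3.24 = 1355, so F = 1355 / 3.24 = 418 N.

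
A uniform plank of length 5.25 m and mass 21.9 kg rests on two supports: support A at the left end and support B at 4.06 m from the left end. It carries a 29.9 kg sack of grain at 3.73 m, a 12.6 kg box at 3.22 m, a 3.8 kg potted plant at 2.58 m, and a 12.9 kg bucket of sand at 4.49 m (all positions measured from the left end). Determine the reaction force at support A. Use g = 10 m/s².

About support B:
Beam weight: 21.9 × 10 = 219 N down at 2.625 m → arm 1.435 m, τ = 219 × 1.435 = 314.3 N·m counterclockwise.
Sack of grain: 29.9 × 10 = 299 N down at 3.73 m → arm 0.33 m, τ = 299 × 0.33 = 98.67 N·m counterclockwise.
Box: 12.6 × 10 = 126 N down at 3.22 m → arm 0.84 m, τ = 126 × 0.84 = 105.8 N·m counterclockwise.
Potted plant: 3.8 × 10 = 38 N down at 2.58 m → arm 1.48 m, τ = 38 × 1.48 = 56.24 N·m counterclockwise.
Bucket of sand: 12.9 × 10 = 129 N down at 4.49 m → arm 0.43 m, τ = 129 × 0.43 = 55.47 N·m clockwise.
Net load moment about support B = 519.5 N·m counterclockwise.
Reaction R at support A is upward at 0 m, arm 4.06 m → moment R × 4.06 clockwise.
Balancing moments: R × 4.06 = 519.5, giving R = 128 N.

R_A ≈ 128 N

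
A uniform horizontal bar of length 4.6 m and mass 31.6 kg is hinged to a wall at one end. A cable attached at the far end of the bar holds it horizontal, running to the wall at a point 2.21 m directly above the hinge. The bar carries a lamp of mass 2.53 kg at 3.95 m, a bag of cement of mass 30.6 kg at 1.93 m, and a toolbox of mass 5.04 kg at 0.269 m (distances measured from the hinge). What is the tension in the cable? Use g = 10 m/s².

T ≈ 718 N

Choose the hinge as the axis so the unknown hinge reaction has zero arm there.
Beam weight: 31.6 × 10 = 316 N down at 2.3 m → arm 2.3 m, τ = 316 × 2.3 = 726.8 N·m clockwise.
Lamp: 2.53 × 10 = 25.3 N down at 3.95 m → arm 3.95 m, τ = 25.3 × 3.95 = 99.94 N·m clockwise.
Bag of cement: 30.6 × 10 = 306 N down at 1.93 m → arm 1.93 m, τ = 306 × 1.93 = 590.6 N·m clockwise.
Toolbox: 5.04 × 10 = 50.4 N down at 0.269 m → arm 0.269 m, τ = 50.4 × 0.269 = 13.56 N·m clockwise.
Total clockwise load moment = 1431 N·m.
The cable tension T acts at 4.6 m; only its component perpendicular to the bar, T sinθ, produces torque. sinθ = h/√(h²+d²) = 2.21/√(2.21²+4.6²) = 0.433.
Στ = 0 ⇒ T × 4.6 × 0.433 = 1431 ⇒ T = 1431 / 1.992 = 718 N.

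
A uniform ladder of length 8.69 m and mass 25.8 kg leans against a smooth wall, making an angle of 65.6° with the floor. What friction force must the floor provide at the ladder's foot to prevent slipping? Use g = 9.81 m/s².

Taking torques about the foot of the ladder:
Ladder weight 25.8×9.81 = 253.1 N acts at 4.345 m along the ladder; its horizontal arm is 4.345·cos65.6° = 1.795 m → τ = 454.3 N·m clockwise.
Wall normal N acts horizontally at the top; its moment arm is the height L sinθ = 8.69·sin65.6° = 7.914 m, counterclockwise.
For rotational equilibrium, N × 7.914 = 454.3, so N = 57.4 N.
ΣFx = 0: friction at the foot balances the wall's push, so f = N_wall = 57.4 N.

f ≈ 57.4 N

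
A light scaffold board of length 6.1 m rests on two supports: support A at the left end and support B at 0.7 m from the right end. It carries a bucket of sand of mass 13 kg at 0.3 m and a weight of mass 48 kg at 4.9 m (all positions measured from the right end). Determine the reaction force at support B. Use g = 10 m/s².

About support A:
Bucket of sand: 13 × 10 = 130 N down at 0.3 m → arm 5.8 m, τ = 130 × 5.8 = 754 N·m clockwise.
Weight: 48 × 10 = 480 N down at 4.9 m → arm 1.2 m, τ = 480 × 1.2 = 576 N·m clockwise.
Net load moment about support A = 1330 N·m clockwise.
Reaction R at support B is upward at 0.7 m, arm 5.4 m → moment R × 5.4 counterclockwise.
Balancing moments: R × 5.4 = 1330, giving R = 246 N.

R_B ≈ 246 N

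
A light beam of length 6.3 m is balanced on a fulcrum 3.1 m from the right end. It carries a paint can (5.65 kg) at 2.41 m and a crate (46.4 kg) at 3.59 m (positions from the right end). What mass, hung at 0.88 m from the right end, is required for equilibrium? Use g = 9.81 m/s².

m ≈ 8.49 kg

Take moments about the fulcrum (at 3.1 m from the right end).
Paint can: 5.65 × 9.81 = 55.43 N down at 2.41 m → arm 0.69 m, τ = 55.43 × 0.69 = 38.25 N·m clockwise.
Crate: 46.4 × 9.81 = 455.2 N down at 3.59 m → arm 0.49 m, τ = 455.2 × 0.49 = 223 N·m counterclockwise.
Net moment of known loads = 184.8 N·m counterclockwise.
An unknown mass m at 0.88 m has arm 2.22 m; its moment is m·g·2.22 clockwise.
For rotational equilibrium, m × 9.81 × 2.22 = 184.8, so m = 184.8 / (9.81 × 2.22) = 8.49 kg.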